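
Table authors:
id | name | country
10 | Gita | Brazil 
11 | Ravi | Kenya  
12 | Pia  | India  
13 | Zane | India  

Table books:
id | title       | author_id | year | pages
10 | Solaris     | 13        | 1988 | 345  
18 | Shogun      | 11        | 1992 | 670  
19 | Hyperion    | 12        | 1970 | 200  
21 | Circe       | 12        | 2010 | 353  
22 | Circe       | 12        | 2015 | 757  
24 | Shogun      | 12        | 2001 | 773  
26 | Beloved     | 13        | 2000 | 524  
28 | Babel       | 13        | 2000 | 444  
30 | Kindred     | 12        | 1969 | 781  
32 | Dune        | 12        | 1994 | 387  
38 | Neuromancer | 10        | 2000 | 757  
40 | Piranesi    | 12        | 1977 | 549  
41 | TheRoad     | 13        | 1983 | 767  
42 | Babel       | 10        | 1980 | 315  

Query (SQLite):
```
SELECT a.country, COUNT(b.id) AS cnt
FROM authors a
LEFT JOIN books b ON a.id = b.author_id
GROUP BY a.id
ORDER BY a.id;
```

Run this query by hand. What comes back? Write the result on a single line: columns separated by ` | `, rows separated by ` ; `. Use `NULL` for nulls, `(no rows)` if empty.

Brazil | 2 ; Kenya | 1 ; India | 7 ; India | 4

LEFT JOIN keeps every authors row; unmatched ones get NULL for books columns.
Group by authors.id and compute COUNT(b.id). COUNT(col) of an all-NULL group is 0.
  10: ids {38, 42} → COUNT(b.id)=2
  11: ids {18} → COUNT(b.id)=1
  12: ids {19, 21, 22, 24, 30, 32, 40} → COUNT(b.id)=7
  13: ids {10, 26, 28, 41} → COUNT(b.id)=4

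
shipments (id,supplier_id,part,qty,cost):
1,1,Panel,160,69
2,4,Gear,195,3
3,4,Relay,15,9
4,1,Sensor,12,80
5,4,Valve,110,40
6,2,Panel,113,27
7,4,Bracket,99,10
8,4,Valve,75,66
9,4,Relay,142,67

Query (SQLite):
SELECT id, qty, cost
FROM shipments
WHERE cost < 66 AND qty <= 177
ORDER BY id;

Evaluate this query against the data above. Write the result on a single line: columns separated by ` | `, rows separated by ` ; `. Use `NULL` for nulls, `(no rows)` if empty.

3 | 15 | 9 ; 5 | 110 | 40 ; 6 | 113 | 27 ; 7 | 99 | 10

cost < 66: ids {2, 3, 5, 6, 7}
qty <= 177: ids {1, 3, 4, 5, 6, 7, 8, 9}
Combine with AND.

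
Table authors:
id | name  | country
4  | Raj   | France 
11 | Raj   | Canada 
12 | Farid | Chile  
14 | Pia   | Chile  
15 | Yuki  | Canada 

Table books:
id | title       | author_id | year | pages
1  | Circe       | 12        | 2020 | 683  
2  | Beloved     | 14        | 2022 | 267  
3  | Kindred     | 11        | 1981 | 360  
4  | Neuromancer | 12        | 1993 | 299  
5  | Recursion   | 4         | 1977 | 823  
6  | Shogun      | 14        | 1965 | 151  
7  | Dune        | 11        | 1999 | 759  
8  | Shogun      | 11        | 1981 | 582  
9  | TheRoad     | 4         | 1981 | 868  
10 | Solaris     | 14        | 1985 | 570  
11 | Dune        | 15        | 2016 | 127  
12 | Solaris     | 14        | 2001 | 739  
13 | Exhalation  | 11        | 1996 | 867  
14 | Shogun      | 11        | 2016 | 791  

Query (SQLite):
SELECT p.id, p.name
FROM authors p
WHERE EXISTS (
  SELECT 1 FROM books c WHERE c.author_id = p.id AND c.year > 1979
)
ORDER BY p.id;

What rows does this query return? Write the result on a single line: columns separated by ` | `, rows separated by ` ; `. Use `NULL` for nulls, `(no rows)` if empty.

For each authors row, check whether any books with matching author_id has year > 1979.
Keep rows where that is true.

4 | Raj ; 11 | Raj ; 12 | Farid ; 14 | Pia ; 15 | Yuki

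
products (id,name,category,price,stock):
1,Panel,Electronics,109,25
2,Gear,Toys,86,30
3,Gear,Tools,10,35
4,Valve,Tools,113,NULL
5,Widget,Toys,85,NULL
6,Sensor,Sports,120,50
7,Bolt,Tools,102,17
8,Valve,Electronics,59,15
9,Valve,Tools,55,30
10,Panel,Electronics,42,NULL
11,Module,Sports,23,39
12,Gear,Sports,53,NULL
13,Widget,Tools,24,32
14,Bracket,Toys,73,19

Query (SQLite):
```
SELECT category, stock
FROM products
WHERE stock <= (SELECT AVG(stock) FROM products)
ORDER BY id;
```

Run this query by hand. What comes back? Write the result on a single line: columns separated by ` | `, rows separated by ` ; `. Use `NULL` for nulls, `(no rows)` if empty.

Electronics | 25 ; Tools | 17 ; Electronics | 15 ; Toys | 19

Scalar subquery: AVG(stock) over all products rows = 29.2.
Keep rows where stock <= that value.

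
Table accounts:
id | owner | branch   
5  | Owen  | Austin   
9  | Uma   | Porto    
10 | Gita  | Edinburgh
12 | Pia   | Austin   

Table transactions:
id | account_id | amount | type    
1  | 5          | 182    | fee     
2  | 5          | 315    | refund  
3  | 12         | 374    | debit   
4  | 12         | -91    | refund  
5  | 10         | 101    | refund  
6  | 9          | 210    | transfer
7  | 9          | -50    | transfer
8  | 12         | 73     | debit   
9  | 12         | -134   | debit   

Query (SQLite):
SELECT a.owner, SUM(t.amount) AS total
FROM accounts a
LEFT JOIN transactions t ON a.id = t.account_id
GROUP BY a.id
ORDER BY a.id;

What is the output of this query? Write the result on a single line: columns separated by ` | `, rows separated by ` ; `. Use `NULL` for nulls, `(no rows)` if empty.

Owen | 497 ; Uma | 160 ; Gita | 101 ; Pia | 222

LEFT JOIN keeps every accounts row; unmatched ones get NULL for transactions columns.
Group by accounts.id and compute SUM(t.amount). SUM over an all-NULL group is NULL.
  5: ids {1, 2} → SUM(t.amount)=497
  9: ids {6, 7} → SUM(t.amount)=160
  10: ids {5} → SUM(t.amount)=101
  12: ids {3, 4, 8, 9} → SUM(t.amount)=222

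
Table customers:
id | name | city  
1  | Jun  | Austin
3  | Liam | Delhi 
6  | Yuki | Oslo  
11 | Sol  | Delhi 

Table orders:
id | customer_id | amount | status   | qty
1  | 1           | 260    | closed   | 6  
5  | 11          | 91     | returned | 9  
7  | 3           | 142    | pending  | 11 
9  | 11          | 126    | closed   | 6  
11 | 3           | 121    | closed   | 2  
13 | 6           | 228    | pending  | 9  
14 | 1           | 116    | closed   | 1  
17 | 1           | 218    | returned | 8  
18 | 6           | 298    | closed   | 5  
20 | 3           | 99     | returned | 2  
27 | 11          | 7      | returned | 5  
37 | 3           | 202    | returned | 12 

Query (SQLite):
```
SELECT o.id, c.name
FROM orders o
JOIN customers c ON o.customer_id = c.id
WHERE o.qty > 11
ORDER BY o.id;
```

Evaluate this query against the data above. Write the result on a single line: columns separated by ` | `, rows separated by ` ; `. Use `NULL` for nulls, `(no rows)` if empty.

Each orders row matches the customers row where customer_id = customers.id.
Then keep rows with o.qty > 11.

37 | Liam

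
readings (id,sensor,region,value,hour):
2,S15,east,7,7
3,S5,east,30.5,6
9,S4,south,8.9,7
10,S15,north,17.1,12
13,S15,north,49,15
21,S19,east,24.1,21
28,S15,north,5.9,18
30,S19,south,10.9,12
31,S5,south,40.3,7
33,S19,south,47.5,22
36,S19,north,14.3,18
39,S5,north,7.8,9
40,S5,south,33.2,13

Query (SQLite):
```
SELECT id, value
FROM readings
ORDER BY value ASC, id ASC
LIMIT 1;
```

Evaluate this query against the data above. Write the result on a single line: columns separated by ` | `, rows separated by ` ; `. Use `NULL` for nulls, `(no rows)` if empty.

Sort by value asc, tiebreak id asc: (5.9, id=28), (7, id=2), (7.8, id=39), (8.9, id=9) …. Take first 1.

28 | 5.9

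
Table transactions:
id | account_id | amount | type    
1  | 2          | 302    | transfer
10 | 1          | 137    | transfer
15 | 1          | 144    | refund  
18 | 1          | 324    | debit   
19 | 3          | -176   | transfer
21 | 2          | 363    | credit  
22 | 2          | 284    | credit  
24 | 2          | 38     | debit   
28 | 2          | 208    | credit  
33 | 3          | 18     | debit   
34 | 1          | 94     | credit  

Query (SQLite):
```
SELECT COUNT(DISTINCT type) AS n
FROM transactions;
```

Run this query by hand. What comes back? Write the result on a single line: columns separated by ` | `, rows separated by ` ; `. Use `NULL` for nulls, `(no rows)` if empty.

Count distinct non-NULL type values.

4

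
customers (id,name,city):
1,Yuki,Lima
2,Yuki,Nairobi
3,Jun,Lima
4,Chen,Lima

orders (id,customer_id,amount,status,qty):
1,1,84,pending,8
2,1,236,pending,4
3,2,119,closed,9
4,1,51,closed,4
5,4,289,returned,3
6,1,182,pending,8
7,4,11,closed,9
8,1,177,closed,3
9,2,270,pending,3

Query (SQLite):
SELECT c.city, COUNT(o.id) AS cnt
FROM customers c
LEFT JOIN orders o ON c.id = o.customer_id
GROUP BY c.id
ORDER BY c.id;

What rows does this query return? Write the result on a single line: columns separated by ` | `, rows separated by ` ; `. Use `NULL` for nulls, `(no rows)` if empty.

Lima | 5 ; Nairobi | 2 ; Lima | 0 ; Lima | 2

LEFT JOIN keeps every customers row; unmatched ones get NULL for orders columns.
Group by customers.id and compute COUNT(o.id). COUNT(col) of an all-NULL group is 0.
  1: ids {1, 2, 4, 6, 8} → COUNT(o.id)=5
  2: ids {3, 9} → COUNT(o.id)=2
  3: ids {—} → COUNT(o.id)=0
  4: ids {5, 7} → COUNT(o.id)=2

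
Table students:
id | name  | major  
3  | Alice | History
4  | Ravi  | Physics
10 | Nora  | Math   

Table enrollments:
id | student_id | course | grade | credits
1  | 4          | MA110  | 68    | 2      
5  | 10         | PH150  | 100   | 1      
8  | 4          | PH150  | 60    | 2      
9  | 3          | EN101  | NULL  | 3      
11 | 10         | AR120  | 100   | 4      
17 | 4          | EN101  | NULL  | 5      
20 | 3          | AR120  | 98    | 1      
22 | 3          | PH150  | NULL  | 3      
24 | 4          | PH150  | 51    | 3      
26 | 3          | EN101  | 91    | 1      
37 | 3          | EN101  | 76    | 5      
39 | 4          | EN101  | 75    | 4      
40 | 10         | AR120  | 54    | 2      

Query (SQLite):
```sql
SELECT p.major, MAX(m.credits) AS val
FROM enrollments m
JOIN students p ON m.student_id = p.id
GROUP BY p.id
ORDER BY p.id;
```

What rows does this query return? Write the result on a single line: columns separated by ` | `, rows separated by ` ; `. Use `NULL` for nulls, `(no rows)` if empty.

Join each enrollments row to its students via student_id.
Group joined rows by students.id; compute MAX(m.credits) per group.
  3: ids {9, 20, 22, 26, 37} → MAX(m.credits)=5
  4: ids {1, 8, 17, 24, 39} → MAX(m.credits)=5
  10: ids {5, 11, 40} → MAX(m.credits)=4

History | 5 ; Physics | 5 ; Math | 4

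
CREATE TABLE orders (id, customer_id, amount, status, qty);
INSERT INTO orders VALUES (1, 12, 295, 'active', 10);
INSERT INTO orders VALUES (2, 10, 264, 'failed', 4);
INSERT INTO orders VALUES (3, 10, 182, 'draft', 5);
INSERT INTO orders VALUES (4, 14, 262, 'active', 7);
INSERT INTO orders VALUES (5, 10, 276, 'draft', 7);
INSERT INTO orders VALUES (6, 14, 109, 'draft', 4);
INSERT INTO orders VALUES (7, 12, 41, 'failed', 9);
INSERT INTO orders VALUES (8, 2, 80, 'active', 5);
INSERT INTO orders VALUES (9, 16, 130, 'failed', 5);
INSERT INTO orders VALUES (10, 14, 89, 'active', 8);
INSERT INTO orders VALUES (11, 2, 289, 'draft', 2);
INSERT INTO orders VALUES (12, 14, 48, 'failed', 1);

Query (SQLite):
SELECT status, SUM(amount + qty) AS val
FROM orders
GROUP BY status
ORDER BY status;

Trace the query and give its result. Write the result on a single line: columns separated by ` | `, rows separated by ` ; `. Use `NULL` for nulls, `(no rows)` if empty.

active | 756 ; draft | 874 ; failed | 502

For each row compute amount + qty.
Group by status; take SUM of the expression per group.
  active: ids {1, 4, 8, 10} → SUM(amount + qty)=756
  draft: ids {3, 5, 6, 11} → SUM(amount + qty)=874
  failed: ids {2, 7, 9, 12} → SUM(amount + qty)=502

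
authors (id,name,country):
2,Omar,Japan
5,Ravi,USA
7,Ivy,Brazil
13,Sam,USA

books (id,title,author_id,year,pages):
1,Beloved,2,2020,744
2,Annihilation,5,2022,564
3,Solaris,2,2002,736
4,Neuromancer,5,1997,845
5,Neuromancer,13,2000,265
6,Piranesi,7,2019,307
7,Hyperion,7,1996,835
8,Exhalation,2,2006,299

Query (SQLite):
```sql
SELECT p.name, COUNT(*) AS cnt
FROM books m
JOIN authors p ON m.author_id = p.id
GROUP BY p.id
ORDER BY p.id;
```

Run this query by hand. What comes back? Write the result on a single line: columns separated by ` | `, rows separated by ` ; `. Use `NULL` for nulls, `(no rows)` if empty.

Omar | 3 ; Ravi | 2 ; Ivy | 2 ; Sam | 1

Join each books row to its authors via author_id.
Group joined rows by authors.id; compute COUNT(*) per group.
  2: ids {1, 3, 8} → COUNT(*)=3
  5: ids {2, 4} → COUNT(*)=2
  7: ids {6, 7} → COUNT(*)=2
  13: ids {5} → COUNT(*)=1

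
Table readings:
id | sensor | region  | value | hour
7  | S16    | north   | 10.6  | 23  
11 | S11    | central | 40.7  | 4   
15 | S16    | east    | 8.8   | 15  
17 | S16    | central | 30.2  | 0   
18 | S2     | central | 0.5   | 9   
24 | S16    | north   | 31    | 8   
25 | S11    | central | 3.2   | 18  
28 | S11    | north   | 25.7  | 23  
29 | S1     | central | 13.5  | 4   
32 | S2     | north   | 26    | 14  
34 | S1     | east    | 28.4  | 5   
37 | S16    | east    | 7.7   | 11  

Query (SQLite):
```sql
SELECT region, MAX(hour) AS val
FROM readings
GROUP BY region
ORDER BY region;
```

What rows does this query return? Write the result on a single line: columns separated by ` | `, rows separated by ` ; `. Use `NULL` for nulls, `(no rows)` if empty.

central | 18 ; east | 15 ; north | 23

Partition readings by region; compute MAX(hour) within each group.
  central: ids {11, 17, 18, 25, 29} → MAX(hour)=18
  east: ids {15, 34, 37} → MAX(hour)=15
  north: ids {7, 24, 28, 32} → MAX(hour)=23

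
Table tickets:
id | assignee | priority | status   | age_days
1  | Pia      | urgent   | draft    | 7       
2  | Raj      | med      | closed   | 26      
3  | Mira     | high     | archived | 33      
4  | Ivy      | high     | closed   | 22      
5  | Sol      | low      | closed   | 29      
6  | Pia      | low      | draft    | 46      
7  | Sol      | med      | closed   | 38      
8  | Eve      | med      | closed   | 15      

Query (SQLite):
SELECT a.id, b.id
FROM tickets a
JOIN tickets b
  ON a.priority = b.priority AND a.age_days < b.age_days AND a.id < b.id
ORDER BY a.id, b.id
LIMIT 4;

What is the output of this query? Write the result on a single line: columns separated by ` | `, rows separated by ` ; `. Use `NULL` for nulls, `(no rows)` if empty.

Pairs (a,b) with same priority, a.age_days < b.age_days, a.id < b.id.
priority groups: high:{3,4} low:{5,6} med:{2,7,8} urgent:{1}
Ordered by (a.id, b.id); first 4.

2 | 7 ; 5 | 6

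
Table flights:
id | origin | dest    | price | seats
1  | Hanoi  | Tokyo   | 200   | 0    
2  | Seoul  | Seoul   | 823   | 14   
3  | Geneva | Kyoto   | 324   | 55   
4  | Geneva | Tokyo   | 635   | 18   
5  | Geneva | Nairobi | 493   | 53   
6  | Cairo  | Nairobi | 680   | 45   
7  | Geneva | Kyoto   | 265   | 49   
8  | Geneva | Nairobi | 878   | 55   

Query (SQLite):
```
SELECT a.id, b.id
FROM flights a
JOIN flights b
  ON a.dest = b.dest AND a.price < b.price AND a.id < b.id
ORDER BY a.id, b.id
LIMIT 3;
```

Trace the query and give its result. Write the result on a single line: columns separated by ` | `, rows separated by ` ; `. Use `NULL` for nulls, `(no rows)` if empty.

Pairs (a,b) with same dest, a.price < b.price, a.id < b.id.
dest groups: Kyoto:{3,7} Nairobi:{5,6,8} Seoul:{2} Tokyo:{1,4}
Ordered by (a.id, b.id); first 3.

1 | 4 ; 5 | 6 ; 5 | 8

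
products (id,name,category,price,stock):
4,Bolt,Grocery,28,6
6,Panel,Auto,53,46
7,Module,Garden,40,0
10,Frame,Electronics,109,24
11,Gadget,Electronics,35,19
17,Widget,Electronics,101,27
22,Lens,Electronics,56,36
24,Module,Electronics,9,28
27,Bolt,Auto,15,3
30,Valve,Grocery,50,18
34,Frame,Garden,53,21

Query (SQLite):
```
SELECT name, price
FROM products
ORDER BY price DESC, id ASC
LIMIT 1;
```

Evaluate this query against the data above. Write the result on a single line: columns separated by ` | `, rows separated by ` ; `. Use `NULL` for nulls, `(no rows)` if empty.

Frame | 109

Sort by price desc, tiebreak id asc: (109, id=10), (101, id=17), (56, id=22), (53, id=6) …. Take first 1.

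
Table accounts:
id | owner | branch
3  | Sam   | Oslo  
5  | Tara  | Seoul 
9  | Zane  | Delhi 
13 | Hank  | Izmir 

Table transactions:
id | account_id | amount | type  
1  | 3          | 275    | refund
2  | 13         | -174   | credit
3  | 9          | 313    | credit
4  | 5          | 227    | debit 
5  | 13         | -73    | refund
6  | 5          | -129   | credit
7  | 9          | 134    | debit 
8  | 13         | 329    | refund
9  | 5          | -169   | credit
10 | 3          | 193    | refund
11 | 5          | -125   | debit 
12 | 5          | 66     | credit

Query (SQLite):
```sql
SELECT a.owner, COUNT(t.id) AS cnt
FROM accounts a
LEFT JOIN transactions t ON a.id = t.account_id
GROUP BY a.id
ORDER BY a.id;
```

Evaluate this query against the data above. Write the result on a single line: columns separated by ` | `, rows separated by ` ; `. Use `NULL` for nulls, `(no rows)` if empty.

Sam | 2 ; Tara | 5 ; Zane | 2 ; Hank | 3

LEFT JOIN keeps every accounts row; unmatched ones get NULL for transactions columns.
Group by accounts.id and compute COUNT(t.id). COUNT(col) of an all-NULL group is 0.
  3: ids {1, 10} → COUNT(t.id)=2
  5: ids {4, 6, 9, 11, 12} → COUNT(t.id)=5
  9: ids {3, 7} → COUNT(t.id)=2
  13: ids {2, 5, 8} → COUNT(t.id)=3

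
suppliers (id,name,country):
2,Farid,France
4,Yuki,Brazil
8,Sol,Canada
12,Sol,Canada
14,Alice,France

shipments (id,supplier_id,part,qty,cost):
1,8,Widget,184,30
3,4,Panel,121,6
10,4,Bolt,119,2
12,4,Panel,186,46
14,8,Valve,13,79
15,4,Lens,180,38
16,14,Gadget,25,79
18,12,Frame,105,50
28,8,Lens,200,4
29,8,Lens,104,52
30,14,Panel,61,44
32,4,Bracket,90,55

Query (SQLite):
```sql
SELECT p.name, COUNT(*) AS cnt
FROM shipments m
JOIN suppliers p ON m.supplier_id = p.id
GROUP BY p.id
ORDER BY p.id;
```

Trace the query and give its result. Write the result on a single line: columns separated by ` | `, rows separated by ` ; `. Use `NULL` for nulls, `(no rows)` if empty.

Join each shipments row to its suppliers via supplier_id.
Group joined rows by suppliers.id; compute COUNT(*) per group.
  4: ids {3, 10, 12, 15, 32} → COUNT(*)=5
  8: ids {1, 14, 28, 29} → COUNT(*)=4
  12: ids {18} → COUNT(*)=1
  14: ids {16, 30} → COUNT(*)=2

Yuki | 5 ; Sol | 4 ; Sol | 1 ; Alice | 2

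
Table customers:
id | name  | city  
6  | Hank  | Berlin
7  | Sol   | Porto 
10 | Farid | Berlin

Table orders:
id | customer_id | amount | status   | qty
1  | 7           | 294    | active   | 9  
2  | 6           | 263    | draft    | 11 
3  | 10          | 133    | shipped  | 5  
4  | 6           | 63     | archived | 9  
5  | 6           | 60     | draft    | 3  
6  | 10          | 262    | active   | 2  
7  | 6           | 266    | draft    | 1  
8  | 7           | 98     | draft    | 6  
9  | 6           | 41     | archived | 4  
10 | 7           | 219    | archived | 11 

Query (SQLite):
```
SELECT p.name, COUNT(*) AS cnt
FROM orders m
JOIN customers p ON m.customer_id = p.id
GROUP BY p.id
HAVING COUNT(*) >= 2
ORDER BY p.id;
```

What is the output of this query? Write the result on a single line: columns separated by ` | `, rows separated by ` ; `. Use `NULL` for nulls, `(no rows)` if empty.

Join each orders row to its customers via customer_id.
Group joined rows by customers.id; compute COUNT(*) per group.
HAVING: keep groups with count ≥ 2.
  6: ids {2, 4, 5, 7, 9} → COUNT(*)=5
  7: ids {1, 8, 10} → COUNT(*)=3
  10: ids {3, 6} → COUNT(*)=2

Hank | 5 ; Sol | 3 ; Farid | 2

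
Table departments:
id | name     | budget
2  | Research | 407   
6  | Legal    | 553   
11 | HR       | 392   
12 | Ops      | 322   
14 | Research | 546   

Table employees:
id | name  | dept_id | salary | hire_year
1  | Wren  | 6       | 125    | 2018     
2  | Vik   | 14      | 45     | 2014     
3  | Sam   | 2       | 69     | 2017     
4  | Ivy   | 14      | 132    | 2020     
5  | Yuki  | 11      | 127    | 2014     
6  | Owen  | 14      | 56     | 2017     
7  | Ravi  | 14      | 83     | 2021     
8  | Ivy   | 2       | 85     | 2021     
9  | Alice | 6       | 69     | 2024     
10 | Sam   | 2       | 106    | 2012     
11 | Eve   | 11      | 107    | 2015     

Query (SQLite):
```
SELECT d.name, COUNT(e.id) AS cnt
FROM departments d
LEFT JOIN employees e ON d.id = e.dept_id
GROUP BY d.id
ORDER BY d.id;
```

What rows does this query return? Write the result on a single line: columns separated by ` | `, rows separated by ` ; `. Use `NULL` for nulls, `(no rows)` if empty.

Research | 3 ; Legal | 2 ; HR | 2 ; Ops | 0 ; Research | 4

LEFT JOIN keeps every departments row; unmatched ones get NULL for employees columns.
Group by departments.id and compute COUNT(e.id). COUNT(col) of an all-NULL group is 0.
  2: ids {3, 8, 10} → COUNT(e.id)=3
  6: ids {1, 9} → COUNT(e.id)=2
  11: ids {5, 11} → COUNT(e.id)=2
  12: ids {—} → COUNT(e.id)=0
  14: ids {2, 4, 6, 7} → COUNT(e.id)=4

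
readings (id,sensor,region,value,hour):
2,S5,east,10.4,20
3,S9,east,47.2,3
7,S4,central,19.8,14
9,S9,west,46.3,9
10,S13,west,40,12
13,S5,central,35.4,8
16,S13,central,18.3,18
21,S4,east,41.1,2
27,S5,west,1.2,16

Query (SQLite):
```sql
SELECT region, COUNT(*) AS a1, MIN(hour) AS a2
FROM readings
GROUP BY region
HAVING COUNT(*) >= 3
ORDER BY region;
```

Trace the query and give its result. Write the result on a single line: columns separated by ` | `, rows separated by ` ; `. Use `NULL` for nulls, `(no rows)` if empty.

Group readings by region.
Per group compute: COUNT(*), MIN(hour).
HAVING: drop groups with fewer than 3 rows.
  central: ids {7, 13, 16} → COUNT(*)=3, MIN(hour)=8
  east: ids {2, 3, 21} → COUNT(*)=3, MIN(hour)=2
  west: ids {9, 10, 27} → COUNT(*)=3, MIN(hour)=9

central | 3 | 8 ; east | 3 | 2 ; west | 3 | 9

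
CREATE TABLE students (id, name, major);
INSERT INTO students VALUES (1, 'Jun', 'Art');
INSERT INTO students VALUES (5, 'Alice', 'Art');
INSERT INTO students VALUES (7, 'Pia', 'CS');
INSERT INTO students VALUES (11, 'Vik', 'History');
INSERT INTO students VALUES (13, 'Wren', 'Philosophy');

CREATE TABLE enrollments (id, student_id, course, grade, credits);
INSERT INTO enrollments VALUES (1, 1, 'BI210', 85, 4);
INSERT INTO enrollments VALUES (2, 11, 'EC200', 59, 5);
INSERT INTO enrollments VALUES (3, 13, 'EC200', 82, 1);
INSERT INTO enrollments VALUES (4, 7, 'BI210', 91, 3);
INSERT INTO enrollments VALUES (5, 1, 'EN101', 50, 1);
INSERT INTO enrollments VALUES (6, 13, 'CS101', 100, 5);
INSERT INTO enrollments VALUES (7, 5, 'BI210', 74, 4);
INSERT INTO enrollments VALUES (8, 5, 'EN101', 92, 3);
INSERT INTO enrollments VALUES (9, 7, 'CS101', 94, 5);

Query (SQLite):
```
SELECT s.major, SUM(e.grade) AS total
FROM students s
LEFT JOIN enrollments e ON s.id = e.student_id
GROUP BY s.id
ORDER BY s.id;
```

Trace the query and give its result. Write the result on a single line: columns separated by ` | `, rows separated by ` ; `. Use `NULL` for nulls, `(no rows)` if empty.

Art | 135 ; Art | 166 ; CS | 185 ; History | 59 ; Philosophy | 182

LEFT JOIN keeps every students row; unmatched ones get NULL for enrollments columns.
Group by students.id and compute SUM(e.grade). SUM over an all-NULL group is NULL.
  1: ids {1, 5} → SUM(e.grade)=135
  5: ids {7, 8} → SUM(e.grade)=166
  7: ids {4, 9} → SUM(e.grade)=185
  11: ids {2} → SUM(e.grade)=59
  13: ids {3, 6} → SUM(e.grade)=182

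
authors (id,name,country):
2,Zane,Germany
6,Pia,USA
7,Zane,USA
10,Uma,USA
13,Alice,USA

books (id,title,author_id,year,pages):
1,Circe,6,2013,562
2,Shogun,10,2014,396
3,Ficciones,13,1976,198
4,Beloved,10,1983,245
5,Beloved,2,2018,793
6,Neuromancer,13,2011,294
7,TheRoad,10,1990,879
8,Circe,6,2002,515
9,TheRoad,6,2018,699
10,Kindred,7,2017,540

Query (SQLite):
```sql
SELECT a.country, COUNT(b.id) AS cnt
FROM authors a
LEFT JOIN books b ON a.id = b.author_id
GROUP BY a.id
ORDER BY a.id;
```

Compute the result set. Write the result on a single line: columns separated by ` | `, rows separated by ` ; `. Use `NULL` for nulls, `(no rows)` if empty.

Germany | 1 ; USA | 3 ; USA | 1 ; USA | 3 ; USA | 2

LEFT JOIN keeps every authors row; unmatched ones get NULL for books columns.
Group by authors.id and compute COUNT(b.id). COUNT(col) of an all-NULL group is 0.
  2: ids {5} → COUNT(b.id)=1
  6: ids {1, 8, 9} → COUNT(b.id)=3
  7: ids {10} → COUNT(b.id)=1
  10: ids {2, 4, 7} → COUNT(b.id)=3
  13: ids {3, 6} → COUNT(b.id)=2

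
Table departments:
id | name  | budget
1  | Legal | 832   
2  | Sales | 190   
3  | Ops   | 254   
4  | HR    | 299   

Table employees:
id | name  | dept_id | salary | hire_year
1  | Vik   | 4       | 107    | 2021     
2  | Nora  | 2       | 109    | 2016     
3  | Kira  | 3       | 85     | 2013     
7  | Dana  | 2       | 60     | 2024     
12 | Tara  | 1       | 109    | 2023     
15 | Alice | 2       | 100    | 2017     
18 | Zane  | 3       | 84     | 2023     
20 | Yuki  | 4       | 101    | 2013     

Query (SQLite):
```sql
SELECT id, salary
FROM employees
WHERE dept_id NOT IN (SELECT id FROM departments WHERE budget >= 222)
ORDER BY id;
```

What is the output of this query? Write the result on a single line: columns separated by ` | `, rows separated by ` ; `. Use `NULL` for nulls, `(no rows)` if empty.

2 | 109 ; 7 | 60 ; 15 | 100

Inner query: departments.id where budget >= 222.
Outer: keep employees rows whose dept_id is not in that set.
Inner query → {1, 3, 4}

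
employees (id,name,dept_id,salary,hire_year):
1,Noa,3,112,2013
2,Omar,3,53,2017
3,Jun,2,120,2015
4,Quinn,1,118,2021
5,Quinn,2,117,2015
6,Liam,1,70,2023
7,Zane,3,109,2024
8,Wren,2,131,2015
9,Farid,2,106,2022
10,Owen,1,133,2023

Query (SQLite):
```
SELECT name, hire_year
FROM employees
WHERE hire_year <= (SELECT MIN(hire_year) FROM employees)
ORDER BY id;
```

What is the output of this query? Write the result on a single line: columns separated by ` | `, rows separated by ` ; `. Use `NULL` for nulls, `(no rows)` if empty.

Noa | 2013

Scalar subquery: MIN(hire_year) over all employees rows = 2013.
Keep rows where hire_year <= that value.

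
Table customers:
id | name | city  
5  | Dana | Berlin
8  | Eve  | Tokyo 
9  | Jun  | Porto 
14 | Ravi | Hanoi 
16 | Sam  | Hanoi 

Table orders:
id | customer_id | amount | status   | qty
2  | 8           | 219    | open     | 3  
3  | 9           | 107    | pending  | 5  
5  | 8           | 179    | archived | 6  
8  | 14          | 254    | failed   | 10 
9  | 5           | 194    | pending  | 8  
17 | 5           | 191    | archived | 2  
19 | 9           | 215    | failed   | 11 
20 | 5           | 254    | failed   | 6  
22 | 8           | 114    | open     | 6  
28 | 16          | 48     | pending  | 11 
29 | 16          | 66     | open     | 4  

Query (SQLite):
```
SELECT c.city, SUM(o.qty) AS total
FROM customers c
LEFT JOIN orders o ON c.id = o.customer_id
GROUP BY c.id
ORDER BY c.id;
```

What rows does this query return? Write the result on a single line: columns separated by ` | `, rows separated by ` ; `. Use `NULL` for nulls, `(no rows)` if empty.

LEFT JOIN keeps every customers row; unmatched ones get NULL for orders columns.
Group by customers.id and compute SUM(o.qty). SUM over an all-NULL group is NULL.
  5: ids {9, 17, 20} → SUM(o.qty)=16
  8: ids {2, 5, 22} → SUM(o.qty)=15
  9: ids {3, 19} → SUM(o.qty)=16
  14: ids {8} → SUM(o.qty)=10
  16: ids {28, 29} → SUM(o.qty)=15

Berlin | 16 ; Tokyo | 15 ; Porto | 16 ; Hanoi | 10 ; Hanoi | 15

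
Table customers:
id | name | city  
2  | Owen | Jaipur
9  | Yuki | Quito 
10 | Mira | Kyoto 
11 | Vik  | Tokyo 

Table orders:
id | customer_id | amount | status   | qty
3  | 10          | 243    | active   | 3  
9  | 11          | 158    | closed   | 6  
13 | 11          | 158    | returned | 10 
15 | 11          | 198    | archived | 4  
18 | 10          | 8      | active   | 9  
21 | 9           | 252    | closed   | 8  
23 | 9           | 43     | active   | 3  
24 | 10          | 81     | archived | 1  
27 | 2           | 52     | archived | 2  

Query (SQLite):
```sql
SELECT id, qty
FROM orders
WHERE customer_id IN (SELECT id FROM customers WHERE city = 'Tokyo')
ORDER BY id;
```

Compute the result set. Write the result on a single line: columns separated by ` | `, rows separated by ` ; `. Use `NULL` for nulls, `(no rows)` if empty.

9 | 6 ; 13 | 10 ; 15 | 4

Inner query: customers.id where city = 'Tokyo'.
Outer: keep orders rows whose customer_id is in that set.
Inner query → {11}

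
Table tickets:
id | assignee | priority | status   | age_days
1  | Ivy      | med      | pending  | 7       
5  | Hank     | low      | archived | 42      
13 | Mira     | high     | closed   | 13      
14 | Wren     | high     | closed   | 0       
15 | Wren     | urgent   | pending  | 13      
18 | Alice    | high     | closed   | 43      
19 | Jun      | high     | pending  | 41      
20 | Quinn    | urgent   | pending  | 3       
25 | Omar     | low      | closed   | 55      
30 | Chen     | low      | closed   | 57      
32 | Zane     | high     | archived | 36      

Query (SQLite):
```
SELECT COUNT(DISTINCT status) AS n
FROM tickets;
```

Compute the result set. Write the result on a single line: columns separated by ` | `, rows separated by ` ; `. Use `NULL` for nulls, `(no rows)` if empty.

3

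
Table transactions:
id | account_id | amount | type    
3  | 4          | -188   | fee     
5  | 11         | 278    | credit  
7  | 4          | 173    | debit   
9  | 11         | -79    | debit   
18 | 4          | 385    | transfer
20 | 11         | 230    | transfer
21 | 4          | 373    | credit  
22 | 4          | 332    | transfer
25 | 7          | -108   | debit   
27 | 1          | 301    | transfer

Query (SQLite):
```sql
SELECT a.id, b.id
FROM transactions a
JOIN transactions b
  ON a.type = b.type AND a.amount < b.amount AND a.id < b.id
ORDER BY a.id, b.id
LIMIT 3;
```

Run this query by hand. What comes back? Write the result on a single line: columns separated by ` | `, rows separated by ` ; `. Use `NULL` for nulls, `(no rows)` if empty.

Pairs (a,b) with same type, a.amount < b.amount, a.id < b.id.
type groups: credit:{5,21} debit:{7,9,25} fee:{3} transfer:{18,20,22,27}
Ordered by (a.id, b.id); first 3.

5 | 21 ; 20 | 22 ; 20 | 27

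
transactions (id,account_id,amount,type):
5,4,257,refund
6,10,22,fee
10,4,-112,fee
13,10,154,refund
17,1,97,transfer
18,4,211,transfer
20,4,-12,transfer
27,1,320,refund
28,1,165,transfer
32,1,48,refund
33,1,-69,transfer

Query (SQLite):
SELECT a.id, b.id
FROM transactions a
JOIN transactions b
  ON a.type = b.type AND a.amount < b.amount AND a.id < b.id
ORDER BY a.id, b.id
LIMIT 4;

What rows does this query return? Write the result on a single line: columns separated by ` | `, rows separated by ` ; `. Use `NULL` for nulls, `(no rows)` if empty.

Pairs (a,b) with same type, a.amount < b.amount, a.id < b.id.
type groups: fee:{6,10} refund:{5,13,27,32} transfer:{17,18,20,28,33}
Ordered by (a.id, b.id); first 4.

5 | 27 ; 13 | 27 ; 17 | 18 ; 17 | 28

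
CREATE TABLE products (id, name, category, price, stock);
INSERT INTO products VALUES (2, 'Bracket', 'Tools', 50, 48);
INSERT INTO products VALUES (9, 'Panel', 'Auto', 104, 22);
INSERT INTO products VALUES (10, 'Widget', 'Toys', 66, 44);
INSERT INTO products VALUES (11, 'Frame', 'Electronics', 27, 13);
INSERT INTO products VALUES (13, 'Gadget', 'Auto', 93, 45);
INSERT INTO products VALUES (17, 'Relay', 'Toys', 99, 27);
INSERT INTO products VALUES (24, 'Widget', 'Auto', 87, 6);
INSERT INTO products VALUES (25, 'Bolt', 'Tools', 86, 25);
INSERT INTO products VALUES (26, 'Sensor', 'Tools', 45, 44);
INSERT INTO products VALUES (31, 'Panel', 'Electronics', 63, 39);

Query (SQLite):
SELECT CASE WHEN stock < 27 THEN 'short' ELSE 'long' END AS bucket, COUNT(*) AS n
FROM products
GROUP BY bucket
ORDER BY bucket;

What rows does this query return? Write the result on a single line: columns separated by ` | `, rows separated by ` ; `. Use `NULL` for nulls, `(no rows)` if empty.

Bucket rows by stock < 27 → 'short' else 'long'; count each bucket.

long | 6 ; short | 4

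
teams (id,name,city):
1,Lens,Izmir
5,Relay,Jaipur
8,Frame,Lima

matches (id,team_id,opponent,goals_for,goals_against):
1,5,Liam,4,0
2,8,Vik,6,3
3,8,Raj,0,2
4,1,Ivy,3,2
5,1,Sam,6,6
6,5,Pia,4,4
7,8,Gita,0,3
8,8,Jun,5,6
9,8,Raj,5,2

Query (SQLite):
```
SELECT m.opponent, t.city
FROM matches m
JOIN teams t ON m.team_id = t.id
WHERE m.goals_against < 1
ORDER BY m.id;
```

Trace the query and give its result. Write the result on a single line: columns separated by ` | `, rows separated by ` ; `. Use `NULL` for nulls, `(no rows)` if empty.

Liam | Jaipur

Each matches row matches the teams row where team_id = teams.id.
Then keep rows with m.goals_against < 1.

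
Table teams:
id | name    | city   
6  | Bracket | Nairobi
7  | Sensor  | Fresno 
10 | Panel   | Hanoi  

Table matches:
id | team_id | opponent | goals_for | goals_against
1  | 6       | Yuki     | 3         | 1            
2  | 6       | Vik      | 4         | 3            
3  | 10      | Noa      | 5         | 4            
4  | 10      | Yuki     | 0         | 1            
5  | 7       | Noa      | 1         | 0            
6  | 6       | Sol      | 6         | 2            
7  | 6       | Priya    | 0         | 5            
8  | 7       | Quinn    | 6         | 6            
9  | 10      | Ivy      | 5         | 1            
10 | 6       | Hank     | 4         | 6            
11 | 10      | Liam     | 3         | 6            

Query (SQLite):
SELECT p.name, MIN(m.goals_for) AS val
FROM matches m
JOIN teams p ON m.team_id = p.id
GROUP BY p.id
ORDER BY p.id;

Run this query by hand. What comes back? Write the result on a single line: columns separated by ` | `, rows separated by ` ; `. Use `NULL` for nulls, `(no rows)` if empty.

Join each matches row to its teams via team_id.
Group joined rows by teams.id; compute MIN(m.goals_for) per group.
  6: ids {1, 2, 6, 7, 10} → MIN(m.goals_for)=0
  7: ids {5, 8} → MIN(m.goals_for)=1
  10: ids {3, 4, 9, 11} → MIN(m.goals_for)=0

Bracket | 0 ; Sensor | 1 ; Panel | 0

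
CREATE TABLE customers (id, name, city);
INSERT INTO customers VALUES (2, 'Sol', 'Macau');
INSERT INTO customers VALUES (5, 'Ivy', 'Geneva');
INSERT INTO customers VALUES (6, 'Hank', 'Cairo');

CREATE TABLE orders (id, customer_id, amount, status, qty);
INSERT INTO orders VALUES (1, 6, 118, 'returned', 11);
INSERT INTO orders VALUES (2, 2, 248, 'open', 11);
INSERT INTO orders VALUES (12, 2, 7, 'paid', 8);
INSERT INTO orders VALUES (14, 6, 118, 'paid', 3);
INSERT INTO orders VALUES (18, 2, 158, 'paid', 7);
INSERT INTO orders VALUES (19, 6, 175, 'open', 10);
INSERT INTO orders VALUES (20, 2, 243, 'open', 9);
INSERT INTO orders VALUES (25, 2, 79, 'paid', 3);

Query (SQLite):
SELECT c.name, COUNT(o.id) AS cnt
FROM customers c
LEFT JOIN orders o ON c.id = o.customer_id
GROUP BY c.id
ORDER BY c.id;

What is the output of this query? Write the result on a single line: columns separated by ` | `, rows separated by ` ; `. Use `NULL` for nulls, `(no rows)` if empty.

Sol | 5 ; Ivy | 0 ; Hank | 3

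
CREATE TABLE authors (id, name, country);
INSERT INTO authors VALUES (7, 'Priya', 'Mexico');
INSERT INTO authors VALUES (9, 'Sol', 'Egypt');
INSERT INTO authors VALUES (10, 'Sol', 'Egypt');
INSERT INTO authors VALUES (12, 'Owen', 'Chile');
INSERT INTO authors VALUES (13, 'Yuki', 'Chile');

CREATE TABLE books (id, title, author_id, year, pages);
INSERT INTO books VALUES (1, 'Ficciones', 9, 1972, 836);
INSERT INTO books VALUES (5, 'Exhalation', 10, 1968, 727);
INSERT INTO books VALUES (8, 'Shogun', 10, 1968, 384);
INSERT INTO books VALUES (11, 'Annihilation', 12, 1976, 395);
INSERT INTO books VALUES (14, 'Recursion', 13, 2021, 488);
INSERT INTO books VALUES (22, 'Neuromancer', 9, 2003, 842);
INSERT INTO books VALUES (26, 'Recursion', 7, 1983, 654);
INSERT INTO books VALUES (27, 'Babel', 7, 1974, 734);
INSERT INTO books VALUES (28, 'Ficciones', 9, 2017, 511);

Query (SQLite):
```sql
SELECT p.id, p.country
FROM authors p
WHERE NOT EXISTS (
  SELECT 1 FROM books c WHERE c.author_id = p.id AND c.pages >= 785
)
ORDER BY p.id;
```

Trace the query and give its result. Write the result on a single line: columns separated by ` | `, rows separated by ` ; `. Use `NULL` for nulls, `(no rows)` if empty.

7 | Mexico ; 10 | Egypt ; 12 | Chile ; 13 | Chile

For each authors row, check whether any books with matching author_id has pages >= 785.
Keep rows where that is false.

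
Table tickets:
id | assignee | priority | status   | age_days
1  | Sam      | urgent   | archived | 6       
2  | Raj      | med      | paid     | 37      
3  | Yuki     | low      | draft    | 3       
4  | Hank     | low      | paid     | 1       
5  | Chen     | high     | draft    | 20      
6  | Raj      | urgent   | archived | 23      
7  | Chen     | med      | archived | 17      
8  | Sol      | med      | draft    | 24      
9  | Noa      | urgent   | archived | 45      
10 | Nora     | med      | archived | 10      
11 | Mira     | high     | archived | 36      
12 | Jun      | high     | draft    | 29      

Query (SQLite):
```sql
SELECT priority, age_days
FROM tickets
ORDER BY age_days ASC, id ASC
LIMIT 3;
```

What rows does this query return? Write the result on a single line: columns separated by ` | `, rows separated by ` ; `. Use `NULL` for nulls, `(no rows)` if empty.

low | 1 ; low | 3 ; urgent | 6

Sort by age_days asc, tiebreak id asc: (1, id=4), (3, id=3), (6, id=1), (10, id=10), (17, id=7), (20, id=5) …. Take first 3.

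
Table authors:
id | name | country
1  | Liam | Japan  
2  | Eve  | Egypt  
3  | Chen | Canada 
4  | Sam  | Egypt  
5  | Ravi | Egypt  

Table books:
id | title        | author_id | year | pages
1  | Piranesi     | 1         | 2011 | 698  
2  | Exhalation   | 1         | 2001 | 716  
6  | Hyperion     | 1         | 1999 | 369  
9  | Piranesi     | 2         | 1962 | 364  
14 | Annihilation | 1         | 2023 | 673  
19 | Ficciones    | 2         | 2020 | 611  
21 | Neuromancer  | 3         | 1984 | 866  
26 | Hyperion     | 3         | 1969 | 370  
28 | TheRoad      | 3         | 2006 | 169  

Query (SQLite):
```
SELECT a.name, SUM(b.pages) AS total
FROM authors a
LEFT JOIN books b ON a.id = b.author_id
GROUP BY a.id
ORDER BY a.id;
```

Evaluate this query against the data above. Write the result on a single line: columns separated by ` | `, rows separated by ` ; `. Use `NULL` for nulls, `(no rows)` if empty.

LEFT JOIN keeps every authors row; unmatched ones get NULL for books columns.
Group by authors.id and compute SUM(b.pages). SUM over an all-NULL group is NULL.
  1: ids {1, 2, 6, 14} → SUM(b.pages)=2456
  2: ids {9, 19} → SUM(b.pages)=975
  3: ids {21, 26, 28} → SUM(b.pages)=1405
  4: ids {—} → SUM(b.pages)=NULL
  5: ids {—} → SUM(b.pages)=NULL

Liam | 2456 ; Eve | 975 ; Chen | 1405 ; Sam | NULL ; Ravi | NULL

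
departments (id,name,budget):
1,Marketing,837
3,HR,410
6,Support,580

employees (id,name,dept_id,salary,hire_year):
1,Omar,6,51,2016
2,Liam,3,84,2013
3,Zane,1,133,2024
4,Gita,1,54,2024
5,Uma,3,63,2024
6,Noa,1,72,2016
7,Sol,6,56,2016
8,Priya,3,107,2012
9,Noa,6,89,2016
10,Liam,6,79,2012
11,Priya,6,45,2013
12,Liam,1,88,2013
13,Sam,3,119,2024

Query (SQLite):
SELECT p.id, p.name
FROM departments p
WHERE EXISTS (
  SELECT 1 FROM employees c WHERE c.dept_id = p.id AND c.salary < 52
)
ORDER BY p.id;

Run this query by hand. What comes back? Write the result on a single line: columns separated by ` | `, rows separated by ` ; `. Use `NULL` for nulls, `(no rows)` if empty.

6 | Support

For each departments row, check whether any employees with matching dept_id has salary < 52.
Keep rows where that is true.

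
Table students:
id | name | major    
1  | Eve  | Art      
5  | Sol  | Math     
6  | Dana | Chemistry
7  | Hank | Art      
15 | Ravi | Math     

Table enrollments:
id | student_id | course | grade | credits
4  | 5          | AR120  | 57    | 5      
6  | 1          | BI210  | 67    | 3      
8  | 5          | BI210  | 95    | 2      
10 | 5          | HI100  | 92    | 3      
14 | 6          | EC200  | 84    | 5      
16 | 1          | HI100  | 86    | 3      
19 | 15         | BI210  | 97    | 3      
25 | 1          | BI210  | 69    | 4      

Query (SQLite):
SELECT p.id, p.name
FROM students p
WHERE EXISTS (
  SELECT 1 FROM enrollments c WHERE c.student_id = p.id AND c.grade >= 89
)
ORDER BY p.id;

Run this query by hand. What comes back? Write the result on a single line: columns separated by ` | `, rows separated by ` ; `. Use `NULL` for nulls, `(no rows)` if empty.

For each students row, check whether any enrollments with matching student_id has grade >= 89.
Keep rows where that is true.

5 | Sol ; 15 | Ravi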